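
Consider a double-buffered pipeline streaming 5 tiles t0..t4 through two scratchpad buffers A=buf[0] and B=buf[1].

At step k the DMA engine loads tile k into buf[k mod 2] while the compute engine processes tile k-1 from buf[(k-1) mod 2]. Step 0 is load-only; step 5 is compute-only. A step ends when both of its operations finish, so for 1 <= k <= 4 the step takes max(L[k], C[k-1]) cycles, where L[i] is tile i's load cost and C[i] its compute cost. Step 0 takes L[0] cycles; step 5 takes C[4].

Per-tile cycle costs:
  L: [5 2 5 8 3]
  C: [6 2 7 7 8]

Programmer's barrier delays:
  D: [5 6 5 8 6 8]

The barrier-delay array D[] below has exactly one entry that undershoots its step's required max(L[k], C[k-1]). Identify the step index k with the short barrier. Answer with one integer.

hazard at step 4

step 0: need L[0]=5 = 5; D[0]=5 ok
step 1: need max(L[1]=2,C[0]=6) = 6; D[1]=6 ok
step 2: need max(L[2]=5,C[1]=2) = 5; D[2]=5 ok
step 3: need max(L[3]=8,C[2]=7) = 8; D[3]=8 ok
step 4: need max(L[4]=3,C[3]=7) = 7; D[4]=6 SHORT
step 5: need C[4]=8 = 8; D[5]=8 ok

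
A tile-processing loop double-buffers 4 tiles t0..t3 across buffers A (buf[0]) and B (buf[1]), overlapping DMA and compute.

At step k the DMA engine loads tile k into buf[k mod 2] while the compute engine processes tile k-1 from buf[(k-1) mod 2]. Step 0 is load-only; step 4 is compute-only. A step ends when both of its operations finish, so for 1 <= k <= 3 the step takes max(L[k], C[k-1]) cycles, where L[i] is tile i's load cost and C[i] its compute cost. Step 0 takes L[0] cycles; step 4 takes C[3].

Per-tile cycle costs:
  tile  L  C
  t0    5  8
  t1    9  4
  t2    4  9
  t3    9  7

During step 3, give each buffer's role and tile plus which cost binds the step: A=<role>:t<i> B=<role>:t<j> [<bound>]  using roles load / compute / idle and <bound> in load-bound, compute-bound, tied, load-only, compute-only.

  0. 5=5c; end=5; A:t0 B:-
  1. max(9,8)=9c; end=14; A:t0 B:t1
  2. max(4,4)=4c; end=18; A:t2 B:t1
  3. max(9,9)=9c; end=27; A:t2 B:t3
  4. 7=7c; end=34; A:t2 B:t3

step 3: A=compute:t2 B=load:t3 [tied]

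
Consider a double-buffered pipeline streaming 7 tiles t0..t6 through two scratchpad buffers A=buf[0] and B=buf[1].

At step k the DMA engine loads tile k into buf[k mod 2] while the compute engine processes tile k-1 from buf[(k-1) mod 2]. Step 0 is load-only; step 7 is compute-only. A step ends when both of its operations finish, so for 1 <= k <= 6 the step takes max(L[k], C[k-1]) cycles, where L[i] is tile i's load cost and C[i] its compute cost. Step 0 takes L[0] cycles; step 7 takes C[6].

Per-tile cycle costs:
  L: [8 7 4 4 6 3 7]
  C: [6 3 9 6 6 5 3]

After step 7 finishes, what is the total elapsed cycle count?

end_cycle[7] = 50

[0] DMA t0→A (8c) ∥ CU idle ⇒ 8c, clock 8
[1] DMA t1→B (7c) ∥ CU A:t0 (6c) ⇒ 7c, clock 15
[2] DMA t2→A (4c) ∥ CU B:t1 (3c) ⇒ 4c, clock 19
[3] DMA t3→B (4c) ∥ CU A:t2 (9c) ⇒ 9c, clock 28
[4] DMA t4→A (6c) ∥ CU B:t3 (6c) ⇒ 6c, clock 34
[5] DMA t5→B (3c) ∥ CU A:t4 (6c) ⇒ 6c, clock 40
[6] DMA t6→A (7c) ∥ CU B:t5 (5c) ⇒ 7c, clock 47
[7] DMA idle ∥ CU A:t6 (3c) ⇒ 3c, clock 50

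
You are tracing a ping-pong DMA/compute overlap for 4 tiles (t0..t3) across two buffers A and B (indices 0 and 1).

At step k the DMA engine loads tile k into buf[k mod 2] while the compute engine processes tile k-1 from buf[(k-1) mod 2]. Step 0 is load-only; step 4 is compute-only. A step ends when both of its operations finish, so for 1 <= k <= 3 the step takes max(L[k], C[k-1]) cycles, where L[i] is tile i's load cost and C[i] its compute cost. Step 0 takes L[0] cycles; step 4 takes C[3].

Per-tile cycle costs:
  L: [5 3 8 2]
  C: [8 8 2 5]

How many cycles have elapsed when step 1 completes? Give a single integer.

end_cycle[1] = 13

  0. 5=5c; end=5; A:t0 B:-
  1. max(3,8)=8c; end=13; A:t0 B:t1
  2. max(8,8)=8c; end=21; A:t2 B:t1
  3. max(2,2)=2c; end=23; A:t2 B:t3
  4. 5=5c; end=28; A:t2 B:t3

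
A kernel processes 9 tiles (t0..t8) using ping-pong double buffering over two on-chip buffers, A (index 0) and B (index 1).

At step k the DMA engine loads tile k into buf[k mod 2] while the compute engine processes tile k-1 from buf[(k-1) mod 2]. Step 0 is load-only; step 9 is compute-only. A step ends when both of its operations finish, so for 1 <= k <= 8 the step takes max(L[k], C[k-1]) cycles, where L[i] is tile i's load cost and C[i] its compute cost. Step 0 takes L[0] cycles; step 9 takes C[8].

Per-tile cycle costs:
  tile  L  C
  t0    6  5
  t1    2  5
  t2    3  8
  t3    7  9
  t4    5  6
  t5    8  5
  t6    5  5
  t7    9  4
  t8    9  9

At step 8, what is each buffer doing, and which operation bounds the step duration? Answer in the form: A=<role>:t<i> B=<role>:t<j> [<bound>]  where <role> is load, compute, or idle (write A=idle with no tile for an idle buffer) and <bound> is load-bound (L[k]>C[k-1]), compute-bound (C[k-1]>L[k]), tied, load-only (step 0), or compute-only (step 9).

k=0 load=t0/6c comp=- wait=6 total=6
k=1 load=t1/2c comp=t0/5c wait=5 total=11
k=2 load=t2/3c comp=t1/5c wait=5 total=16
k=3 load=t3/7c comp=t2/8c wait=8 total=24
k=4 load=t4/5c comp=t3/9c wait=9 total=33
k=5 load=t5/8c comp=t4/6c wait=8 total=41
k=6 load=t6/5c comp=t5/5c wait=5 total=46
k=7 load=t7/9c comp=t6/5c wait=9 total=55
k=8 load=t8/9c comp=t7/4c wait=9 total=64
k=9 load=- comp=t8/9c wait=9 total=73

step 8: A=load:t8 B=compute:t7 [load-bound]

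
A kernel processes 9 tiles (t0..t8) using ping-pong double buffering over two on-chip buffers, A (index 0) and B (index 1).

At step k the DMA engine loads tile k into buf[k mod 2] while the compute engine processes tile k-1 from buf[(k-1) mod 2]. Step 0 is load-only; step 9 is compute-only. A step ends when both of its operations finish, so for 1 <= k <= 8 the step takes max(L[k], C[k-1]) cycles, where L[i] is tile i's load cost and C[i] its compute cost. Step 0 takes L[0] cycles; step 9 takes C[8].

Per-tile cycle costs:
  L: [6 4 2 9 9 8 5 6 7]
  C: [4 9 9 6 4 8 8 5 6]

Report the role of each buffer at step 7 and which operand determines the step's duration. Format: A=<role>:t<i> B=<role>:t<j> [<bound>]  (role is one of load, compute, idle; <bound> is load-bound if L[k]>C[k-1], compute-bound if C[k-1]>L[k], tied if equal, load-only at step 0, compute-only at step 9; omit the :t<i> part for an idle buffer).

  0. 6=6c; end=6; A:t0 B:-
  1. max(4,4)=4c; end=10; A:t0 B:t1
  2. max(2,9)=9c; end=19; A:t2 B:t1
  3. max(9,9)=9c; end=28; A:t2 B:t3
  4. max(9,6)=9c; end=37; A:t4 B:t3
  5. max(8,4)=8c; end=45; A:t4 B:t5
  6. max(5,8)=8c; end=53; A:t6 B:t5
  7. max(6,8)=8c; end=61; A:t6 B:t7
  8. max(7,5)=7c; end=68; A:t8 B:t7
  9. 6=6c; end=74; A:t8 B:t7

step 7: A=compute:t6 B=load:t7 [compute-bound]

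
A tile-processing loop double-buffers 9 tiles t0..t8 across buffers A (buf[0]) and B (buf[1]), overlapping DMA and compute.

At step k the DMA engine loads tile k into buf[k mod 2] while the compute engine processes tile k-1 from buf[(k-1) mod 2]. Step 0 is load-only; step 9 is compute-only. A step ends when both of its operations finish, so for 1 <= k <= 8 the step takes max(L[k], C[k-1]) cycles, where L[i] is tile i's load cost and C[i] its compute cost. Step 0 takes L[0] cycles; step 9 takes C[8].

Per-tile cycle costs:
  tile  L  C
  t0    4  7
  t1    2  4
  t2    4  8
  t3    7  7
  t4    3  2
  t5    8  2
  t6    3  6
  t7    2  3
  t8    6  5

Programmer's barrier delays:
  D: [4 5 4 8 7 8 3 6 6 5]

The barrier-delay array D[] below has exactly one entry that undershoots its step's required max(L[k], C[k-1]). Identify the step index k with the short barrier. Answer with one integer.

hazard at step 1

k=0 barrier L[0]=4→4c, D[0]=4 ok
k=1 barrier max(L[1]=2,C[0]=7)→7c, D[1]=5 SHORT
k=2 barrier max(L[2]=4,C[1]=4)→4c, D[2]=4 ok
k=3 barrier max(L[3]=7,C[2]=8)→8c, D[3]=8 ok
k=4 barrier max(L[4]=3,C[3]=7)→7c, D[4]=7 ok
k=5 barrier max(L[5]=8,C[4]=2)→8c, D[5]=8 ok
k=6 barrier max(L[6]=3,C[5]=2)→3c, D[6]=3 ok
k=7 barrier max(L[7]=2,C[6]=6)→6c, D[7]=6 ok
k=8 barrier max(L[8]=6,C[7]=3)→6c, D[8]=6 ok
k=9 barrier C[8]=5→5c, D[9]=5 ok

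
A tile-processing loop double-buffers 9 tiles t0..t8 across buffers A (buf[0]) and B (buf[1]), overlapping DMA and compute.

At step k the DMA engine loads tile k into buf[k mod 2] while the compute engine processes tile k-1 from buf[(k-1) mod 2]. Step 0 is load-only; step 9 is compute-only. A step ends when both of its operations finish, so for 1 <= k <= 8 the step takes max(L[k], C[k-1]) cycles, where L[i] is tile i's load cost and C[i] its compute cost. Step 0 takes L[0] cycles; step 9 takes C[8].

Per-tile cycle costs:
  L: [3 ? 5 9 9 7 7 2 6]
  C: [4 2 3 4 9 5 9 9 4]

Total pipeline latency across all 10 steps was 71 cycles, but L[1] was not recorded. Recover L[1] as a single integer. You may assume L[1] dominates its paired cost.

step 0 → dur = L[0]=3 = 3
step 1 → dur = max(L[1]=?, C[0]=4) = L[1]  (unknown; binding)
step 2 → dur = max(L[2]=5, C[1]=2) = 5
step 3 → dur = max(L[3]=9, C[2]=3) = 9
step 4 → dur = max(L[4]=9, C[3]=4) = 9
step 5 → dur = max(L[5]=7, C[4]=9) = 9
step 6 → dur = max(L[6]=7, C[5]=5) = 7
step 7 → dur = max(L[7]=2, C[6]=9) = 9
step 8 → dur = max(L[8]=6, C[7]=9) = 9
step 9 → dur = C[8]=4 = 4
sum of known step durations = 64
dur[1] = total - known = 71 - 64 = 7
L[1] is the binding max in step 1, so L[1] = dur[1] = 7

L[1] = 7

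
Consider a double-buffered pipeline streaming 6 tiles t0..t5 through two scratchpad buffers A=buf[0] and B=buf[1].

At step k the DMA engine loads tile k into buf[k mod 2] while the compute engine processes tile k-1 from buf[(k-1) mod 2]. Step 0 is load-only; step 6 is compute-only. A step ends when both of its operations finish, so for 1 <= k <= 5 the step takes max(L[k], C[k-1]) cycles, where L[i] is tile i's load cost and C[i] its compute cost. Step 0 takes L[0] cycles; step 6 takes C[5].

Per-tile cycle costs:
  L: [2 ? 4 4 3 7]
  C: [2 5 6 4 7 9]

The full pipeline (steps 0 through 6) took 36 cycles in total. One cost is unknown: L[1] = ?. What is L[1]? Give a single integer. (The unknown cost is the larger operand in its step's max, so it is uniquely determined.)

step 0 | dur = L[0]=2 = 2
step 1 | dur = max(L[1]=?, C[0]=2) = L[1]  (unknown; binding)
step 2 | dur = max(L[2]=4, C[1]=5) = 5
step 3 | dur = max(L[3]=4, C[2]=6) = 6
step 4 | dur = max(L[4]=3, C[3]=4) = 4
step 5 | dur = max(L[5]=7, C[4]=7) = 7
step 6 | dur = C[5]=9 = 9
sum of known step durations = 33
dur[1] = total - known = 36 - 33 = 3
L[1] is the binding max in step 1, so L[1] = dur[1] = 3

L[1] = 3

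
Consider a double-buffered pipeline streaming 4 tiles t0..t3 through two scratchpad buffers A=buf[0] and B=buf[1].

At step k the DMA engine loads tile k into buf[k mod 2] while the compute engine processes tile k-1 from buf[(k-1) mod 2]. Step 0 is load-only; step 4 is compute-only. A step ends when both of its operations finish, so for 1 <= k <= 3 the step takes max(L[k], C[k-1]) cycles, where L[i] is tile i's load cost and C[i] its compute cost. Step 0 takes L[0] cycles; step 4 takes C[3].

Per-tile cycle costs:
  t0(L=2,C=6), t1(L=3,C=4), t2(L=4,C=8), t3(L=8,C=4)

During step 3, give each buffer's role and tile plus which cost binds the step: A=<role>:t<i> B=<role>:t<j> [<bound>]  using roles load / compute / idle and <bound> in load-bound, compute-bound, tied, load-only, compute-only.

step 3: A=compute:t2 B=load:t3 [tied]

  0. 2=2c; end=2; A:t0 B:-
  1. max(3,6)=6c; end=8; A:t0 B:t1
  2. max(4,4)=4c; end=12; A:t2 B:t1
  3. max(8,8)=8c; end=20; A:t2 B:t3
  4. 4=4c; end=24; A:t2 B:t3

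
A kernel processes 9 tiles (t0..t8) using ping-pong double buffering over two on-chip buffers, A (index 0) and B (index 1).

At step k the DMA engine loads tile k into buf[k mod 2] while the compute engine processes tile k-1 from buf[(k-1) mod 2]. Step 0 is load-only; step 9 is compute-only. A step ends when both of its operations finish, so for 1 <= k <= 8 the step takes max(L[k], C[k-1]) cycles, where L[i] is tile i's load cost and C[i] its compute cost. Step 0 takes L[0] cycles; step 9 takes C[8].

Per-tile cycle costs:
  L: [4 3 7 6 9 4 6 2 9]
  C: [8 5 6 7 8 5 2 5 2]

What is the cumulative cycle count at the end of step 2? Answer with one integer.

step 0: L[0]=4 → dur=4, Σ=4 | A=load:t0 B=idle [load-only]
step 1: L[1]=3 C[0]=8 → dur=8, Σ=12 | A=compute:t0 B=load:t1 [compute-bound]
step 2: L[2]=7 C[1]=5 → dur=7, Σ=19 | A=load:t2 B=compute:t1 [load-bound]
step 3: L[3]=6 C[2]=6 → dur=6, Σ=25 | A=compute:t2 B=load:t3 [tied]
step 4: L[4]=9 C[3]=7 → dur=9, Σ=34 | A=load:t4 B=compute:t3 [load-bound]
step 5: L[5]=4 C[4]=8 → dur=8, Σ=42 | A=compute:t4 B=load:t5 [compute-bound]
step 6: L[6]=6 C[5]=5 → dur=6, Σ=48 | A=load:t6 B=compute:t5 [load-bound]
step 7: L[7]=2 C[6]=2 → dur=2, Σ=50 | A=compute:t6 B=load:t7 [tied]
step 8: L[8]=9 C[7]=5 → dur=9, Σ=59 | A=load:t8 B=compute:t7 [load-bound]
step 9: C[8]=2 → dur=2, Σ=61 | A=compute:t8 B=idle [compute-only]

end_cycle[2] = 19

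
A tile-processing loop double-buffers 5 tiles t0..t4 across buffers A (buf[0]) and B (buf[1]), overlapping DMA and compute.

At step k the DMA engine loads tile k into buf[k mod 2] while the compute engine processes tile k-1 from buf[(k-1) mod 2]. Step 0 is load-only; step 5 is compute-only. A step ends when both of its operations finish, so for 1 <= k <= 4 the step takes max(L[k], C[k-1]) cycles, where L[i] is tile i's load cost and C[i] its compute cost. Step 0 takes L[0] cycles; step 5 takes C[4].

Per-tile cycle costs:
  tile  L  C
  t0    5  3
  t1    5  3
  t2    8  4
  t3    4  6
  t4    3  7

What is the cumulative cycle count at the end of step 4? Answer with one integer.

end_cycle[4] = 28

step 0: L[0]=5 → dur=5, Σ=5 | A=load:t0 B=idle [load-only]
step 1: L[1]=5 C[0]=3 → dur=5, Σ=10 | A=compute:t0 B=load:t1 [load-bound]
step 2: L[2]=8 C[1]=3 → dur=8, Σ=18 | A=load:t2 B=compute:t1 [load-bound]
step 3: L[3]=4 C[2]=4 → dur=4, Σ=22 | A=compute:t2 B=load:t3 [tied]
step 4: L[4]=3 C[3]=6 → dur=6, Σ=28 | A=load:t4 B=compute:t3 [compute-bound]
step 5: C[4]=7 → dur=7, Σ=35 | A=compute:t4 B=idle [compute-only]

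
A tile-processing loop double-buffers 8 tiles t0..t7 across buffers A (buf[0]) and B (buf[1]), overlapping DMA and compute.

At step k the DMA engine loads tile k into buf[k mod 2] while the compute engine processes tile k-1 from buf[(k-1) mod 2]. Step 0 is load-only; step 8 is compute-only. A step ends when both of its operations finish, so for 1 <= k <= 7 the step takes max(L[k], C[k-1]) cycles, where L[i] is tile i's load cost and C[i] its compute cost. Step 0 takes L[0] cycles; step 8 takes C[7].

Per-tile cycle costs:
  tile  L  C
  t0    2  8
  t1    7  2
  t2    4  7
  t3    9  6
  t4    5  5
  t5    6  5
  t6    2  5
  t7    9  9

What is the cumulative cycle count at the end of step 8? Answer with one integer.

end_cycle[8] = 58

k=0 load=t0/2c comp=- wait=2 total=2
k=1 load=t1/7c comp=t0/8c wait=8 total=10
k=2 load=t2/4c comp=t1/2c wait=4 total=14
k=3 load=t3/9c comp=t2/7c wait=9 total=23
k=4 load=t4/5c comp=t3/6c wait=6 total=29
k=5 load=t5/6c comp=t4/5c wait=6 total=35
k=6 load=t6/2c comp=t5/5c wait=5 total=40
k=7 load=t7/9c comp=t6/5c wait=9 total=49
k=8 load=- comp=t7/9c wait=9 total=58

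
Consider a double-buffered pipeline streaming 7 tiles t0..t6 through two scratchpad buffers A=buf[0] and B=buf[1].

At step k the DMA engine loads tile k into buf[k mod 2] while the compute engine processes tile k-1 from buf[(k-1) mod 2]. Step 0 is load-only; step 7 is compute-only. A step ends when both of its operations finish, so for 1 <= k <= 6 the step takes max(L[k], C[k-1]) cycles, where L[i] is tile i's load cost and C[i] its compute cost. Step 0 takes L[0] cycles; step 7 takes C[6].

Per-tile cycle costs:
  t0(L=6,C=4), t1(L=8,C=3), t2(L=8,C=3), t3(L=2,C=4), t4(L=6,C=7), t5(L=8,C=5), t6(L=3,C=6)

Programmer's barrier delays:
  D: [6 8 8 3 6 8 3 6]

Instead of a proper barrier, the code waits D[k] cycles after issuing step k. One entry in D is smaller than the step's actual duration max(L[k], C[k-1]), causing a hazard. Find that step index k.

step 0: need L[0]=6 = 6; D[0]=6 ok
step 1: need max(L[1]=8,C[0]=4) = 8; D[1]=8 ok
step 2: need max(L[2]=8,C[1]=3) = 8; D[2]=8 ok
step 3: need max(L[3]=2,C[2]=3) = 3; D[3]=3 ok
step 4: need max(L[4]=6,C[3]=4) = 6; D[4]=6 ok
step 5: need max(L[5]=8,C[4]=7) = 8; D[5]=8 ok
step 6: need max(L[6]=3,C[5]=5) = 5; D[6]=3 SHORT
step 7: need C[6]=6 = 6; D[7]=6 ok

hazard at step 6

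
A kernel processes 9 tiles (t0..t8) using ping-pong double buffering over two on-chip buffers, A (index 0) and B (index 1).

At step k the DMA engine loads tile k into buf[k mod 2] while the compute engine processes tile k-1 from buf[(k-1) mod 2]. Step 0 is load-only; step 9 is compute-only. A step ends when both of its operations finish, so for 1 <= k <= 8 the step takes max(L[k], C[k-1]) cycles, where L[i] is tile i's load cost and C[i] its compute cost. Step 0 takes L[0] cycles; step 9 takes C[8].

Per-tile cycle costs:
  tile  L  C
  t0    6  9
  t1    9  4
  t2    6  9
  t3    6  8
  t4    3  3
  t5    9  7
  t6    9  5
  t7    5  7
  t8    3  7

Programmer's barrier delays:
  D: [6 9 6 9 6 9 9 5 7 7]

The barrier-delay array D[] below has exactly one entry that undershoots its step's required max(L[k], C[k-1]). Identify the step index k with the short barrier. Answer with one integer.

hazard at step 4

[0] required=L[0]=6=6 vs D=6 ok
[1] required=max(L[1]=9,C[0]=9)=9 vs D=9 ok
[2] required=max(L[2]=6,C[1]=4)=6 vs D=6 ok
[3] required=max(L[3]=6,C[2]=9)=9 vs D=9 ok
[4] required=max(L[4]=3,C[3]=8)=8 vs D=6 SHORT
[5] required=max(L[5]=9,C[4]=3)=9 vs D=9 ok
[6] required=max(L[6]=9,C[5]=7)=9 vs D=9 ok
[7] required=max(L[7]=5,C[6]=5)=5 vs D=5 ok
[8] required=max(L[8]=3,C[7]=7)=7 vs D=7 ok
[9] required=C[8]=7=7 vs D=7 ok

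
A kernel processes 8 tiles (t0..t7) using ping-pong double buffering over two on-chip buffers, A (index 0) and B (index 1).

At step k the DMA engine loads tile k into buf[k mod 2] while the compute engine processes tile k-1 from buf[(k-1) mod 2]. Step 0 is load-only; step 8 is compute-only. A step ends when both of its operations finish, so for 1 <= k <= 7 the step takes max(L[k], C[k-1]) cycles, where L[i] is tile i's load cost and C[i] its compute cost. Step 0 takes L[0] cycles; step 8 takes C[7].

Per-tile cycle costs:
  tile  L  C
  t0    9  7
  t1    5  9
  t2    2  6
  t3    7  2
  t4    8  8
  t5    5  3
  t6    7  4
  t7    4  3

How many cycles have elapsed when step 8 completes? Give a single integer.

[0] DMA t0→A (9c) ∥ CU idle ⇒ 9c, clock 9
[1] DMA t1→B (5c) ∥ CU A:t0 (7c) ⇒ 7c, clock 16
[2] DMA t2→A (2c) ∥ CU B:t1 (9c) ⇒ 9c, clock 25
[3] DMA t3→B (7c) ∥ CU A:t2 (6c) ⇒ 7c, clock 32
[4] DMA t4→A (8c) ∥ CU B:t3 (2c) ⇒ 8c, clock 40
[5] DMA t5→B (5c) ∥ CU A:t4 (8c) ⇒ 8c, clock 48
[6] DMA t6→A (7c) ∥ CU B:t5 (3c) ⇒ 7c, clock 55
[7] DMA t7→B (4c) ∥ CU A:t6 (4c) ⇒ 4c, clock 59
[8] DMA idle ∥ CU B:t7 (3c) ⇒ 3c, clock 62

end_cycle[8] = 62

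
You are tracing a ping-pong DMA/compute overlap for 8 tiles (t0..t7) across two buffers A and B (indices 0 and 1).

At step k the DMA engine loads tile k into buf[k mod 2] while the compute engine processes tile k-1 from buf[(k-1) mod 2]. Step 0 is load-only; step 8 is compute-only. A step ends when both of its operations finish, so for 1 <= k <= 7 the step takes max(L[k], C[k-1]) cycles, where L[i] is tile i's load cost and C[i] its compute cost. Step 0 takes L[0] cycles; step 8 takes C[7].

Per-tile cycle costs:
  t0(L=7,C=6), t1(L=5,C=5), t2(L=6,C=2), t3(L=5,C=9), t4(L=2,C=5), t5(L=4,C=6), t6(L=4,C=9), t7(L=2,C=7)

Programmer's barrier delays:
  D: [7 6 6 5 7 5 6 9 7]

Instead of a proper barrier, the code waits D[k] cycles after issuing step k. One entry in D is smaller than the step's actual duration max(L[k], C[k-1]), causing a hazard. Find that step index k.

hazard at step 4

k=0 barrier L[0]=7→7c, D[0]=7 ok
k=1 barrier max(L[1]=5,C[0]=6)→6c, D[1]=6 ok
k=2 barrier max(L[2]=6,C[1]=5)→6c, D[2]=6 ok
k=3 barrier max(L[3]=5,C[2]=2)→5c, D[3]=5 ok
k=4 barrier max(L[4]=2,C[3]=9)→9c, D[4]=7 SHORT
k=5 barrier max(L[5]=4,C[4]=5)→5c, D[5]=5 ok
k=6 barrier max(L[6]=4,C[5]=6)→6c, D[6]=6 ok
k=7 barrier max(L[7]=2,C[6]=9)→9c, D[7]=9 ok
k=8 barrier C[7]=7→7c, D[8]=7 ok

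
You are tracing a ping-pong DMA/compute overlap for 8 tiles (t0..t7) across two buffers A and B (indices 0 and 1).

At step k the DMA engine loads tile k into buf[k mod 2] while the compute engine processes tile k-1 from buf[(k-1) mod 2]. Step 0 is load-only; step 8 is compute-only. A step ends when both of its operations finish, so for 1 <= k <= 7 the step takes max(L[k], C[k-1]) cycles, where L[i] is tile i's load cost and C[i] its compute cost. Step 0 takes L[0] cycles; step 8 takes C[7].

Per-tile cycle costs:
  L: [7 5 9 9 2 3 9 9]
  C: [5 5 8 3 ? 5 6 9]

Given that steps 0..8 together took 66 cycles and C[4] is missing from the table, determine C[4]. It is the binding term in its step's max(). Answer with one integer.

step 0 = dur = L[0]=7 = 7
step 1 = dur = max(L[1]=5, C[0]=5) = 5
step 2 = dur = max(L[2]=9, C[1]=5) = 9
step 3 = dur = max(L[3]=9, C[2]=8) = 9
step 4 = dur = max(L[4]=2, C[3]=3) = 3
step 5 = dur = max(L[5]=3, C[4]=?) = C[4]  (unknown; binding)
step 6 = dur = max(L[6]=9, C[5]=5) = 9
step 7 = dur = max(L[7]=9, C[6]=6) = 9
step 8 = dur = C[7]=9 = 9
sum of known step durations = 60
dur[5] = total - known = 66 - 60 = 6
C[4] is the binding max in step 5, so C[4] = dur[5] = 6

C[4] = 6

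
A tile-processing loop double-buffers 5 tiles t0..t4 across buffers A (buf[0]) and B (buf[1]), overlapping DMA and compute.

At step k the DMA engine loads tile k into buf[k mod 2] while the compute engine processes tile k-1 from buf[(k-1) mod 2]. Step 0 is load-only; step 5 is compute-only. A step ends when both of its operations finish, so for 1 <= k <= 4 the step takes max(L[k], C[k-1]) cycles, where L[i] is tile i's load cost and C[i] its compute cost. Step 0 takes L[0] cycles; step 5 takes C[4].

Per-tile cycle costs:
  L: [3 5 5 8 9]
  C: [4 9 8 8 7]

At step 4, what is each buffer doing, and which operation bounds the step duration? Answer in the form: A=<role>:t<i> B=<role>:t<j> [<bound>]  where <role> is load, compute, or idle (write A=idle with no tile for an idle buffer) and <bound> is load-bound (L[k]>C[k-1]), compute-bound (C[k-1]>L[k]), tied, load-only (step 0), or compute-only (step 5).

k=0 load=t0/3c comp=- wait=3 total=3
k=1 load=t1/5c comp=t0/4c wait=5 total=8
k=2 load=t2/5c comp=t1/9c wait=9 total=17
k=3 load=t3/8c comp=t2/8c wait=8 total=25
k=4 load=t4/9c comp=t3/8c wait=9 total=34
k=5 load=- comp=t4/7c wait=7 total=41

step 4: A=load:t4 B=compute:t3 [load-bound]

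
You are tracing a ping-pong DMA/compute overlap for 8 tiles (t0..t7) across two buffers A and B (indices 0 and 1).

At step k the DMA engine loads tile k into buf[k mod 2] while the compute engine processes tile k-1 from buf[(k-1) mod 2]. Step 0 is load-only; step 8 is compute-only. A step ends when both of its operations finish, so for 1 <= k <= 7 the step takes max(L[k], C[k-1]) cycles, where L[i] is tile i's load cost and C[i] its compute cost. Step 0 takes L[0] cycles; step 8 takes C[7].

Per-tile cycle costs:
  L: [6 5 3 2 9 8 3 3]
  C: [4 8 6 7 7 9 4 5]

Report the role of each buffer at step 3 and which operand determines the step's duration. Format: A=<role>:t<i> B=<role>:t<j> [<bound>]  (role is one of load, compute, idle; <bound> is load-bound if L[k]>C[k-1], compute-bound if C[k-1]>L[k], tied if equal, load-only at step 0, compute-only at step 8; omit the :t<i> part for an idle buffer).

[0] DMA t0→A (6c) ∥ CU idle ⇒ 6c, clock 6
[1] DMA t1→B (5c) ∥ CU A:t0 (4c) ⇒ 5c, clock 11
[2] DMA t2→A (3c) ∥ CU B:t1 (8c) ⇒ 8c, clock 19
[3] DMA t3→B (2c) ∥ CU A:t2 (6c) ⇒ 6c, clock 25
[4] DMA t4→A (9c) ∥ CU B:t3 (7c) ⇒ 9c, clock 34
[5] DMA t5→B (8c) ∥ CU A:t4 (7c) ⇒ 8c, clock 42
[6] DMA t6→A (3c) ∥ CU B:t5 (9c) ⇒ 9c, clock 51
[7] DMA t7→B (3c) ∥ CU A:t6 (4c) ⇒ 4c, clock 55
[8] DMA idle ∥ CU B:t7 (5c) ⇒ 5c, clock 60

step 3: A=compute:t2 B=load:t3 [compute-bound]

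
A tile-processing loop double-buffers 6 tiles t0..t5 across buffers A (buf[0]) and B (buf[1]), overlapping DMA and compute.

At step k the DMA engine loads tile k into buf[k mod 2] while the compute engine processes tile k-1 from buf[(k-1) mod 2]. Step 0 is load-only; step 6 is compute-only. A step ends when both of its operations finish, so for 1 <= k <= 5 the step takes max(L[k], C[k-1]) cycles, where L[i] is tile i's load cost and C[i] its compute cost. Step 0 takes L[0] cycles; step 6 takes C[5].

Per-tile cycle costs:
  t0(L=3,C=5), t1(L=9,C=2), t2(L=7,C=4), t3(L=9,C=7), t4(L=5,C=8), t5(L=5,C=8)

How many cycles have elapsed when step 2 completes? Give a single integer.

end_cycle[2] = 19

  0. 3=3c; end=3; A:t0 B:-
  1. max(9,5)=9c; end=12; A:t0 B:t1
  2. max(7,2)=7c; end=19; A:t2 B:t1
  3. max(9,4)=9c; end=28; A:t2 B:t3
  4. max(5,7)=7c; end=35; A:t4 B:t3
  5. max(5,8)=8c; end=43; A:t4 B:t5
  6. 8=8c; end=51; A:t4 B:t5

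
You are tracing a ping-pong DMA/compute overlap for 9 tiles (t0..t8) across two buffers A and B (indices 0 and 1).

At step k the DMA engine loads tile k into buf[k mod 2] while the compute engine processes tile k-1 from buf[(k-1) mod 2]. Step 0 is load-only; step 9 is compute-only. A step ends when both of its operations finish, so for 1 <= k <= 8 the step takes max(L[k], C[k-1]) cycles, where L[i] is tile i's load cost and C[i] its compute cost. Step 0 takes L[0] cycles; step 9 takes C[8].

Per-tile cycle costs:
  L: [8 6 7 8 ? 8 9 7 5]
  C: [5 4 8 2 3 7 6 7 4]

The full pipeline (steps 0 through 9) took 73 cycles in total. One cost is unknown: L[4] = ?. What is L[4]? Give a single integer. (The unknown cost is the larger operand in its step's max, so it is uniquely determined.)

step 0 → dur = L[0]=8 = 8
step 1 → dur = max(L[1]=6, C[0]=5) = 6
step 2 → dur = max(L[2]=7, C[1]=4) = 7
step 3 → dur = max(L[3]=8, C[2]=8) = 8
step 4 → dur = max(L[4]=?, C[3]=2) = L[4]  (unknown; binding)
step 5 → dur = max(L[5]=8, C[4]=3) = 8
step 6 → dur = max(L[6]=9, C[5]=7) = 9
step 7 → dur = max(L[7]=7, C[6]=6) = 7
step 8 → dur = max(L[8]=5, C[7]=7) = 7
step 9 → dur = C[8]=4 = 4
sum of known step durations = 64
dur[4] = total - known = 73 - 64 = 9
L[4] is the binding max in step 4, so L[4] = dur[4] = 9

L[4] = 9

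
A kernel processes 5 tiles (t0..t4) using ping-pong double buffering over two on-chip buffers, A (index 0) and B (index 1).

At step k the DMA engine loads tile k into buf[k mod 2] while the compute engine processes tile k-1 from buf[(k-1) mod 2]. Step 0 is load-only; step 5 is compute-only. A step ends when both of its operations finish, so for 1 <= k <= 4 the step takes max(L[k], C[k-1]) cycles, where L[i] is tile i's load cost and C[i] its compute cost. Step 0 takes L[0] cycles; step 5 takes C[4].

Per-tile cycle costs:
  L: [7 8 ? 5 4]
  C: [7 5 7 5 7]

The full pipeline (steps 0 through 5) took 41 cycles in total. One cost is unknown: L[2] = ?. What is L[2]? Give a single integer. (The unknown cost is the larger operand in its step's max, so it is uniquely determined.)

L[2] = 7

step 0 | dur = L[0]=7 = 7
step 1 | dur = max(L[1]=8, C[0]=7) = 8
step 2 | dur = max(L[2]=?, C[1]=5) = L[2]  (unknown; binding)
step 3 | dur = max(L[3]=5, C[2]=7) = 7
step 4 | dur = max(L[4]=4, C[3]=5) = 5
step 5 | dur = C[4]=7 = 7
sum of known step durations = 34
dur[2] = total - known = 41 - 34 = 7
L[2] is the binding max in step 2, so L[2] = dur[2] = 7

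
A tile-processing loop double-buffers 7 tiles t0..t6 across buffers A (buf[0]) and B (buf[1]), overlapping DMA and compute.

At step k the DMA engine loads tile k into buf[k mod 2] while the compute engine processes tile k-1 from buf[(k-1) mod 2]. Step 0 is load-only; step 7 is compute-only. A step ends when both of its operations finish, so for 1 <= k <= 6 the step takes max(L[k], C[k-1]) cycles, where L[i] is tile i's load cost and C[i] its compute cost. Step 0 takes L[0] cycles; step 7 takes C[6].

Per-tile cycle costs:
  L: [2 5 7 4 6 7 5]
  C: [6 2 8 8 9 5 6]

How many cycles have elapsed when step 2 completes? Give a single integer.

  0. 2=2c; end=2; A:t0 B:-
  1. max(5,6)=6c; end=8; A:t0 B:t1
  2. max(7,2)=7c; end=15; A:t2 B:t1
  3. max(4,8)=8c; end=23; A:t2 B:t3
  4. max(6,8)=8c; end=31; A:t4 B:t3
  5. max(7,9)=9c; end=40; A:t4 B:t5
  6. max(5,5)=5c; end=45; A:t6 B:t5
  7. 6=6c; end=51; A:t6 B:t5

end_cycle[2] = 15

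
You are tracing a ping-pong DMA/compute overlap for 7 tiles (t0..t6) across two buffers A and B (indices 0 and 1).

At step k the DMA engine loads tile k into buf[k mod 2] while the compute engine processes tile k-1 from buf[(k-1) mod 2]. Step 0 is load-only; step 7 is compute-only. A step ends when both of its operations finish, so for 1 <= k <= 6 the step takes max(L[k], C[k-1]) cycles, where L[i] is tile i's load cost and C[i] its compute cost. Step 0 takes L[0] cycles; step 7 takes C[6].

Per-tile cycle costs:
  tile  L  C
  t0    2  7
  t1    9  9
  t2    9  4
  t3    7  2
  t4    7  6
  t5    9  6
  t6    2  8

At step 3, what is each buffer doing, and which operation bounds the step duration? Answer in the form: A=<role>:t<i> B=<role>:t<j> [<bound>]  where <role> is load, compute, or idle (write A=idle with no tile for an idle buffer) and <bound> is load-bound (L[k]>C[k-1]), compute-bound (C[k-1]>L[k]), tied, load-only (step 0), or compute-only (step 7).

step 0: L[0]=2 → dur=2, Σ=2 | A=load:t0 B=idle [load-only]
step 1: L[1]=9 C[0]=7 → dur=9, Σ=11 | A=compute:t0 B=load:t1 [load-bound]
step 2: L[2]=9 C[1]=9 → dur=9, Σ=20 | A=load:t2 B=compute:t1 [tied]
step 3: L[3]=7 C[2]=4 → dur=7, Σ=27 | A=compute:t2 B=load:t3 [load-bound]
step 4: L[4]=7 C[3]=2 → dur=7, Σ=34 | A=load:t4 B=compute:t3 [load-bound]
step 5: L[5]=9 C[4]=6 → dur=9, Σ=43 | A=compute:t4 B=load:t5 [load-bound]
step 6: L[6]=2 C[5]=6 → dur=6, Σ=49 | A=load:t6 B=compute:t5 [compute-bound]
step 7: C[6]=8 → dur=8, Σ=57 | A=compute:t6 B=idle [compute-only]

step 3: A=compute:t2 B=load:t3 [load-bound]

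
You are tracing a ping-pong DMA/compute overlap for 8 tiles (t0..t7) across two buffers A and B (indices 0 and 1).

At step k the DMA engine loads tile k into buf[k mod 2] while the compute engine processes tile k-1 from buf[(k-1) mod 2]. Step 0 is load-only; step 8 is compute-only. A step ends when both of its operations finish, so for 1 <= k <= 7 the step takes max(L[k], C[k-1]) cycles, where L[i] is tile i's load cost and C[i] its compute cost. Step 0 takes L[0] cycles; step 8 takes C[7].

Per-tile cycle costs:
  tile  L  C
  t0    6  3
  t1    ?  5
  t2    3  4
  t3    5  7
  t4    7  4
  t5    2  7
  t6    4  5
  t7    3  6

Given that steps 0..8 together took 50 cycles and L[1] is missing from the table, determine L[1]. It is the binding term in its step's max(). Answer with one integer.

step 0: dur = L[0]=6 = 6
step 1: dur = max(L[1]=?, C[0]=3) = L[1]  (unknown; binding)
step 2: dur = max(L[2]=3, C[1]=5) = 5
step 3: dur = max(L[3]=5, C[2]=4) = 5
step 4: dur = max(L[4]=7, C[3]=7) = 7
step 5: dur = max(L[5]=2, C[4]=4) = 4
step 6: dur = max(L[6]=4, C[5]=7) = 7
step 7: dur = max(L[7]=3, C[6]=5) = 5
step 8: dur = C[7]=6 = 6
sum of known step durations = 45
dur[1] = total - known = 50 - 45 = 5
L[1] is the binding max in step 1, so L[1] = dur[1] = 5

L[1] = 5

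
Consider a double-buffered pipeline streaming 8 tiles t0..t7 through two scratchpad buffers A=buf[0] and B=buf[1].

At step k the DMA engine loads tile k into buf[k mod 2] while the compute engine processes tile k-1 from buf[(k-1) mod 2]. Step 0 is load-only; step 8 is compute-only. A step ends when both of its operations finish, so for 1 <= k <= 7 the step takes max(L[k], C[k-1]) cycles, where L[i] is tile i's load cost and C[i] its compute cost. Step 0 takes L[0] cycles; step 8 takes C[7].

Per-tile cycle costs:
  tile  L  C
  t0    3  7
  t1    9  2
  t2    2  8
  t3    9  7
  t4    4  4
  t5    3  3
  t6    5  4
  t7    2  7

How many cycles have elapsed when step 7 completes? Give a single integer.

end_cycle[7] = 43

  0. 3=3c; end=3; A:t0 B:-
  1. max(9,7)=9c; end=12; A:t0 B:t1
  2. max(2,2)=2c; end=14; A:t2 B:t1
  3. max(9,8)=9c; end=23; A:t2 B:t3
  4. max(4,7)=7c; end=30; A:t4 B:t3
  5. max(3,4)=4c; end=34; A:t4 B:t5
  6. max(5,3)=5c; end=39; A:t6 B:t5
  7. max(2,4)=4c; end=43; A:t6 B:t7
  8. 7=7c; end=50; A:t6 B:t7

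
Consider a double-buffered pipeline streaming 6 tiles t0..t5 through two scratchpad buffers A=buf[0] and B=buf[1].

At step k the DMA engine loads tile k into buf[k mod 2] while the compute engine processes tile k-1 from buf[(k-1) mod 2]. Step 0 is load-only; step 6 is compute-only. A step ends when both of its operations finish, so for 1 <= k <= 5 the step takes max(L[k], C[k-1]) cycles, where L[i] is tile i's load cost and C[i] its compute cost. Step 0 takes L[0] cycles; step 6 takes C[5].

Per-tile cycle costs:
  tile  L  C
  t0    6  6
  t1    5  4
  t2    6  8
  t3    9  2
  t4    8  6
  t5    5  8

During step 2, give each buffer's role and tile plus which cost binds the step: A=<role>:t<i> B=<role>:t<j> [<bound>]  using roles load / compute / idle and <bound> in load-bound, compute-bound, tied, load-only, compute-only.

k=0 load=t0/6c comp=- wait=6 total=6
k=1 load=t1/5c comp=t0/6c wait=6 total=12
k=2 load=t2/6c comp=t1/4c wait=6 total=18
k=3 load=t3/9c comp=t2/8c wait=9 total=27
k=4 load=t4/8c comp=t3/2c wait=8 total=35
k=5 load=t5/5c comp=t4/6c wait=6 total=41
k=6 load=- comp=t5/8c wait=8 total=49

step 2: A=load:t2 B=compute:t1 [load-bound]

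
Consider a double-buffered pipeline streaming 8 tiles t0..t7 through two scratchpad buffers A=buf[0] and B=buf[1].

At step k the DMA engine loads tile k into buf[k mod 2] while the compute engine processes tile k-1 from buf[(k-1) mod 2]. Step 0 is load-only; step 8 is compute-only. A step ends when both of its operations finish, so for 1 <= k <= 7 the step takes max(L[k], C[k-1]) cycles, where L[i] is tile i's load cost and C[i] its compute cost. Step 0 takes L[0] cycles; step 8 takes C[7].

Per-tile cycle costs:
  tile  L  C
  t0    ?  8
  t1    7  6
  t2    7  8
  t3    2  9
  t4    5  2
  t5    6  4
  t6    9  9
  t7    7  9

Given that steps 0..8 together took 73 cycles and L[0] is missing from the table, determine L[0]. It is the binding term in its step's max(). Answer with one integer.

L[0] = 8

step 0 = dur = L[0]=? = L[0]  (unknown; binding)
step 1 = dur = max(L[1]=7, C[0]=8) = 8
step 2 = dur = max(L[2]=7, C[1]=6) = 7
step 3 = dur = max(L[3]=2, C[2]=8) = 8
step 4 = dur = max(L[4]=5, C[3]=9) = 9
step 5 = dur = max(L[5]=6, C[4]=2) = 6
step 6 = dur = max(L[6]=9, C[5]=4) = 9
step 7 = dur = max(L[7]=7, C[6]=9) = 9
step 8 = dur = C[7]=9 = 9
sum of known step durations = 65
dur[0] = total - known = 73 - 65 = 8
L[0] is the binding max in step 0, so L[0] = dur[0] = 8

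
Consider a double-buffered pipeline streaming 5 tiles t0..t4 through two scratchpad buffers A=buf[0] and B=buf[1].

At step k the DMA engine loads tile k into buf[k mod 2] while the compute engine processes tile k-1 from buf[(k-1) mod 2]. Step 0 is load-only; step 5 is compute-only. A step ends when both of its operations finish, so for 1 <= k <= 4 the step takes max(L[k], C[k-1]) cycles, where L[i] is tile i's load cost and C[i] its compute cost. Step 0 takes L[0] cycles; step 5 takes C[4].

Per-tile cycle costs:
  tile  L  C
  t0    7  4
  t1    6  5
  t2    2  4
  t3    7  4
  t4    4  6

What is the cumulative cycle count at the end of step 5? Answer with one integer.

end_cycle[5] = 35

step 0: L[0]=7 → dur=7, Σ=7 | A=load:t0 B=idle [load-only]
step 1: L[1]=6 C[0]=4 → dur=6, Σ=13 | A=compute:t0 B=load:t1 [load-bound]
step 2: L[2]=2 C[1]=5 → dur=5, Σ=18 | A=load:t2 B=compute:t1 [compute-bound]
step 3: L[3]=7 C[2]=4 → dur=7, Σ=25 | A=compute:t2 B=load:t3 [load-bound]
step 4: L[4]=4 C[3]=4 → dur=4, Σ=29 | A=load:t4 B=compute:t3 [tied]
step 5: C[4]=6 → dur=6, Σ=35 | A=compute:t4 B=idle [compute-only]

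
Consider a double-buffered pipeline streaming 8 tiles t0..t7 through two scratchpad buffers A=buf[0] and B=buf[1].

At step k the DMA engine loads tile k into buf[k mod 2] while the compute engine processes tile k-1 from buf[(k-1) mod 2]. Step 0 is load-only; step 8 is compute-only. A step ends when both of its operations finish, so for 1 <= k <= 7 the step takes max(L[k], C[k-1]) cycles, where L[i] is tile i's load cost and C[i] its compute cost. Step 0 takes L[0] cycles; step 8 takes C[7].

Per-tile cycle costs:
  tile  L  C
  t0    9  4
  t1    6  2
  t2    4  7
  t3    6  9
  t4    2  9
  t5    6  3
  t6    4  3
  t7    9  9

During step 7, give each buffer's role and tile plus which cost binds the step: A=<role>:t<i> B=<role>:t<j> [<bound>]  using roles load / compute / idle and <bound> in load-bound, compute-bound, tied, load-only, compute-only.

step 7: A=compute:t6 B=load:t7 [load-bound]

  0. 9=9c; end=9; A:t0 B:-
  1. max(6,4)=6c; end=15; A:t0 B:t1
  2. max(4,2)=4c; end=19; A:t2 B:t1
  3. max(6,7)=7c; end=26; A:t2 B:t3
  4. max(2,9)=9c; end=35; A:t4 B:t3
  5. max(6,9)=9c; end=44; A:t4 B:t5
  6. max(4,3)=4c; end=48; A:t6 B:t5
  7. max(9,3)=9c; end=57; A:t6 B:t7
  8. 9=9c; end=66; A:t6 B:t7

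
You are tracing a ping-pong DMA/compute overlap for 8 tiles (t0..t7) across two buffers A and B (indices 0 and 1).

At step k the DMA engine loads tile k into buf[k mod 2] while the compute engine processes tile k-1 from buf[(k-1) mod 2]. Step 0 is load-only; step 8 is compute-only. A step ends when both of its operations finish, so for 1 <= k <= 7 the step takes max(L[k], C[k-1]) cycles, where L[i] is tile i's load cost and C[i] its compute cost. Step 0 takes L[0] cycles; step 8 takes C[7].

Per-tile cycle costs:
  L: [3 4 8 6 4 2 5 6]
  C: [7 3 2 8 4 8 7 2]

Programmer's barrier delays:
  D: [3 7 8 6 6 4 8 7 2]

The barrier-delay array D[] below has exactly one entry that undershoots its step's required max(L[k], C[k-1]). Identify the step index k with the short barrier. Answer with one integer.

hazard at step 4

step 0: need L[0]=3 = 3; D[0]=3 ok
step 1: need max(L[1]=4,C[0]=7) = 7; D[1]=7 ok
step 2: need max(L[2]=8,C[1]=3) = 8; D[2]=8 ok
step 3: need max(L[3]=6,C[2]=2) = 6; D[3]=6 ok
step 4: need max(L[4]=4,C[3]=8) = 8; D[4]=6 SHORT
step 5: need max(L[5]=2,C[4]=4) = 4; D[5]=4 ok
step 6: need max(L[6]=5,C[5]=8) = 8; D[6]=8 ok
step 7: need max(L[7]=6,C[6]=7) = 7; D[7]=7 ok
step 8: need C[7]=2 = 2; D[8]=2 ok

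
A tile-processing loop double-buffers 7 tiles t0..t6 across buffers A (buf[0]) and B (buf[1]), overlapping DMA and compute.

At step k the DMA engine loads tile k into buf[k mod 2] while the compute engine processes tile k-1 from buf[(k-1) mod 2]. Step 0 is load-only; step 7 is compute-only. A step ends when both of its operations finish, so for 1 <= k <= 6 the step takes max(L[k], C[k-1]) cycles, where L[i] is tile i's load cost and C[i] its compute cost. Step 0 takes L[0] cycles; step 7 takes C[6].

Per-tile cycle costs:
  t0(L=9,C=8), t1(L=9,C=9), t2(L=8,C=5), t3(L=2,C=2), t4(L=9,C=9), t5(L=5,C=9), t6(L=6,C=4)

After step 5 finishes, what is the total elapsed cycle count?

end_cycle[5] = 50

step 0: L[0]=9 → dur=9, Σ=9 | A=load:t0 B=idle [load-only]
step 1: L[1]=9 C[0]=8 → dur=9, Σ=18 | A=compute:t0 B=load:t1 [load-bound]
step 2: L[2]=8 C[1]=9 → dur=9, Σ=27 | A=load:t2 B=compute:t1 [compute-bound]
step 3: L[3]=2 C[2]=5 → dur=5, Σ=32 | A=compute:t2 B=load:t3 [compute-bound]
step 4: L[4]=9 C[3]=2 → dur=9, Σ=41 | A=load:t4 B=compute:t3 [load-bound]
step 5: L[5]=5 C[4]=9 → dur=9, Σ=50 | A=compute:t4 B=load:t5 [compute-bound]
step 6: L[6]=6 C[5]=9 → dur=9, Σ=59 | A=load:t6 B=compute:t5 [compute-bound]
step 7: C[6]=4 → dur=4, Σ=63 | A=compute:t6 B=idle [compute-only]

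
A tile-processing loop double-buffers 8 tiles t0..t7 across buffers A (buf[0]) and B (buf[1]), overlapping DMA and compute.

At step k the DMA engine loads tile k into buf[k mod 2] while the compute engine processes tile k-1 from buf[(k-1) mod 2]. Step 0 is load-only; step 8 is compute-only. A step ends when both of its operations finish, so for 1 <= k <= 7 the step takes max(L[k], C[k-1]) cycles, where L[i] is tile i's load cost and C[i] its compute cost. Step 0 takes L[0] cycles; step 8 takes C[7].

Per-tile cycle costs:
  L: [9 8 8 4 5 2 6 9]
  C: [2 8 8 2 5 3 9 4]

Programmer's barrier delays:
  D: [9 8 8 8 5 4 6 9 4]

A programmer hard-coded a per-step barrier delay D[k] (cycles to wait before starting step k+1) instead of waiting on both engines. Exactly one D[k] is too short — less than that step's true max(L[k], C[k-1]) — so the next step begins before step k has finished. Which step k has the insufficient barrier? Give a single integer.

k=0 barrier L[0]=9→9c, D[0]=9 ok
k=1 barrier max(L[1]=8,C[0]=2)→8c, D[1]=8 ok
k=2 barrier max(L[2]=8,C[1]=8)→8c, D[2]=8 ok
k=3 barrier max(L[3]=4,C[2]=8)→8c, D[3]=8 ok
k=4 barrier max(L[4]=5,C[3]=2)→5c, D[4]=5 ok
k=5 barrier max(L[5]=2,C[4]=5)→5c, D[5]=4 SHORT
k=6 barrier max(L[6]=6,C[5]=3)→6c, D[6]=6 ok
k=7 barrier max(L[7]=9,C[6]=9)→9c, D[7]=9 ok
k=8 barrier C[7]=4→4c, D[8]=4 ok

hazard at step 5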